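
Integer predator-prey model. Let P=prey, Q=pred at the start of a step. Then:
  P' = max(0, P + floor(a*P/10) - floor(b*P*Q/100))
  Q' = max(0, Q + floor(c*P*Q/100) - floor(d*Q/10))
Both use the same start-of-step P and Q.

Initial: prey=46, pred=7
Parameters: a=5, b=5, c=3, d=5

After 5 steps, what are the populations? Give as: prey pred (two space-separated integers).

Answer: 0 18

Derivation:
Step 1: prey: 46+23-16=53; pred: 7+9-3=13
Step 2: prey: 53+26-34=45; pred: 13+20-6=27
Step 3: prey: 45+22-60=7; pred: 27+36-13=50
Step 4: prey: 7+3-17=0; pred: 50+10-25=35
Step 5: prey: 0+0-0=0; pred: 35+0-17=18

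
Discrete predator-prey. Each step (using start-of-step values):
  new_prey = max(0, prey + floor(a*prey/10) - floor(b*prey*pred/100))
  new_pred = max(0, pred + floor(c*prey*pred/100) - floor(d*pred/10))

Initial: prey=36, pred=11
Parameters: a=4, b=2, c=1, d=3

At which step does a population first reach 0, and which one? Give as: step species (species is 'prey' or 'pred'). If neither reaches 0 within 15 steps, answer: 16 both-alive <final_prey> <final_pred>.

Step 1: prey: 36+14-7=43; pred: 11+3-3=11
Step 2: prey: 43+17-9=51; pred: 11+4-3=12
Step 3: prey: 51+20-12=59; pred: 12+6-3=15
Step 4: prey: 59+23-17=65; pred: 15+8-4=19
Step 5: prey: 65+26-24=67; pred: 19+12-5=26
Step 6: prey: 67+26-34=59; pred: 26+17-7=36
Step 7: prey: 59+23-42=40; pred: 36+21-10=47
Step 8: prey: 40+16-37=19; pred: 47+18-14=51
Step 9: prey: 19+7-19=7; pred: 51+9-15=45
Step 10: prey: 7+2-6=3; pred: 45+3-13=35
Step 11: prey: 3+1-2=2; pred: 35+1-10=26
Step 12: prey: 2+0-1=1; pred: 26+0-7=19
Step 13: prey: 1+0-0=1; pred: 19+0-5=14
Step 14: prey: 1+0-0=1; pred: 14+0-4=10
Step 15: prey: 1+0-0=1; pred: 10+0-3=7
No extinction within 15 steps

Answer: 16 both-alive 1 7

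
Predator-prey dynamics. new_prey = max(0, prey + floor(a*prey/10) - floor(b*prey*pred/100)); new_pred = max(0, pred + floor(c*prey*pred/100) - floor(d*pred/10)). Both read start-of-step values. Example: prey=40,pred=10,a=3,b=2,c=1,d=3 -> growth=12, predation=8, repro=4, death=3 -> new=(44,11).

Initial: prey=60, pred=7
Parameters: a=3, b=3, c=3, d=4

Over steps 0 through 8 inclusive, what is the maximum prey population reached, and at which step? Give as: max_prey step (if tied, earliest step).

Answer: 66 1

Derivation:
Step 1: prey: 60+18-12=66; pred: 7+12-2=17
Step 2: prey: 66+19-33=52; pred: 17+33-6=44
Step 3: prey: 52+15-68=0; pred: 44+68-17=95
Step 4: prey: 0+0-0=0; pred: 95+0-38=57
Step 5: prey: 0+0-0=0; pred: 57+0-22=35
Step 6: prey: 0+0-0=0; pred: 35+0-14=21
Step 7: prey: 0+0-0=0; pred: 21+0-8=13
Step 8: prey: 0+0-0=0; pred: 13+0-5=8
Max prey = 66 at step 1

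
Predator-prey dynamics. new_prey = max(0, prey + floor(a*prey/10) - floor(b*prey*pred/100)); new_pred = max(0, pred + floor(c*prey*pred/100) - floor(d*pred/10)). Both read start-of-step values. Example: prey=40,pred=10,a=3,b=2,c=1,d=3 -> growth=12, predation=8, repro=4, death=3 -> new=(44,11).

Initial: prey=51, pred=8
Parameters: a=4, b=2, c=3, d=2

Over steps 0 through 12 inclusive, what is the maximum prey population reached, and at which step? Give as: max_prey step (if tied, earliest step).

Step 1: prey: 51+20-8=63; pred: 8+12-1=19
Step 2: prey: 63+25-23=65; pred: 19+35-3=51
Step 3: prey: 65+26-66=25; pred: 51+99-10=140
Step 4: prey: 25+10-70=0; pred: 140+105-28=217
Step 5: prey: 0+0-0=0; pred: 217+0-43=174
Step 6: prey: 0+0-0=0; pred: 174+0-34=140
Step 7: prey: 0+0-0=0; pred: 140+0-28=112
Step 8: prey: 0+0-0=0; pred: 112+0-22=90
Step 9: prey: 0+0-0=0; pred: 90+0-18=72
Step 10: prey: 0+0-0=0; pred: 72+0-14=58
Step 11: prey: 0+0-0=0; pred: 58+0-11=47
Step 12: prey: 0+0-0=0; pred: 47+0-9=38
Max prey = 65 at step 2

Answer: 65 2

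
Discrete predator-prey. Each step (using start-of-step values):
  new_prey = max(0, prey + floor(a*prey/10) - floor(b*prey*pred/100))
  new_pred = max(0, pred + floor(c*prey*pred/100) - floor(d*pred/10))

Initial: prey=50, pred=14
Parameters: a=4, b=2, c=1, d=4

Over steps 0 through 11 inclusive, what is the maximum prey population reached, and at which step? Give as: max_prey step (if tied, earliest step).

Answer: 64 3

Derivation:
Step 1: prey: 50+20-14=56; pred: 14+7-5=16
Step 2: prey: 56+22-17=61; pred: 16+8-6=18
Step 3: prey: 61+24-21=64; pred: 18+10-7=21
Step 4: prey: 64+25-26=63; pred: 21+13-8=26
Step 5: prey: 63+25-32=56; pred: 26+16-10=32
Step 6: prey: 56+22-35=43; pred: 32+17-12=37
Step 7: prey: 43+17-31=29; pred: 37+15-14=38
Step 8: prey: 29+11-22=18; pred: 38+11-15=34
Step 9: prey: 18+7-12=13; pred: 34+6-13=27
Step 10: prey: 13+5-7=11; pred: 27+3-10=20
Step 11: prey: 11+4-4=11; pred: 20+2-8=14
Max prey = 64 at step 3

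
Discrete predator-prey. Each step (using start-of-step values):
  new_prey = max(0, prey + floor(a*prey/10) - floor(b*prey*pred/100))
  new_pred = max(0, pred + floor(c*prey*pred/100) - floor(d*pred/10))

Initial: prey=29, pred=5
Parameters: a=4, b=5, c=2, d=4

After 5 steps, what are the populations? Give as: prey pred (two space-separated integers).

Step 1: prey: 29+11-7=33; pred: 5+2-2=5
Step 2: prey: 33+13-8=38; pred: 5+3-2=6
Step 3: prey: 38+15-11=42; pred: 6+4-2=8
Step 4: prey: 42+16-16=42; pred: 8+6-3=11
Step 5: prey: 42+16-23=35; pred: 11+9-4=16

Answer: 35 16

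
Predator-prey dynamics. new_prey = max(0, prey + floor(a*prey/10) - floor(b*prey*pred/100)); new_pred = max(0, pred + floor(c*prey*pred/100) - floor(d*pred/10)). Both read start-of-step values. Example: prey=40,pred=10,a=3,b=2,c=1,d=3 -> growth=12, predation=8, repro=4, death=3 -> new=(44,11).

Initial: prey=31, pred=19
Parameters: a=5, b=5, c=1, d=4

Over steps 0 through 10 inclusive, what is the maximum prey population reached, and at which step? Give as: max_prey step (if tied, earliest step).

Answer: 54 10

Derivation:
Step 1: prey: 31+15-29=17; pred: 19+5-7=17
Step 2: prey: 17+8-14=11; pred: 17+2-6=13
Step 3: prey: 11+5-7=9; pred: 13+1-5=9
Step 4: prey: 9+4-4=9; pred: 9+0-3=6
Step 5: prey: 9+4-2=11; pred: 6+0-2=4
Step 6: prey: 11+5-2=14; pred: 4+0-1=3
Step 7: prey: 14+7-2=19; pred: 3+0-1=2
Step 8: prey: 19+9-1=27; pred: 2+0-0=2
Step 9: prey: 27+13-2=38; pred: 2+0-0=2
Step 10: prey: 38+19-3=54; pred: 2+0-0=2
Max prey = 54 at step 10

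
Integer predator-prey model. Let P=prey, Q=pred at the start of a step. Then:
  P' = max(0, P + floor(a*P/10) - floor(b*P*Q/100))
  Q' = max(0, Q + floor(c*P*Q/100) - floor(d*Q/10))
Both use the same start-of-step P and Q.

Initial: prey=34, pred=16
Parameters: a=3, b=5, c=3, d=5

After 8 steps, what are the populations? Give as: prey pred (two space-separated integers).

Step 1: prey: 34+10-27=17; pred: 16+16-8=24
Step 2: prey: 17+5-20=2; pred: 24+12-12=24
Step 3: prey: 2+0-2=0; pred: 24+1-12=13
Step 4: prey: 0+0-0=0; pred: 13+0-6=7
Step 5: prey: 0+0-0=0; pred: 7+0-3=4
Step 6: prey: 0+0-0=0; pred: 4+0-2=2
Step 7: prey: 0+0-0=0; pred: 2+0-1=1
Step 8: prey: 0+0-0=0; pred: 1+0-0=1

Answer: 0 1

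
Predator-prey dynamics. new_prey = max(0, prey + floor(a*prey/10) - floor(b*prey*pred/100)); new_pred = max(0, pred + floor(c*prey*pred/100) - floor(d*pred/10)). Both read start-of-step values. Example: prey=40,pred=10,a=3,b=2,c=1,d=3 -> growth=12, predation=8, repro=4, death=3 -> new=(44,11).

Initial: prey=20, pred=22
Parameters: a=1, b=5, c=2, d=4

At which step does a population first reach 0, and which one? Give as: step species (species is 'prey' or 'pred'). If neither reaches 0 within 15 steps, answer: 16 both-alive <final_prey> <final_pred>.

Answer: 1 prey

Derivation:
Step 1: prey: 20+2-22=0; pred: 22+8-8=22
First extinction: prey at step 1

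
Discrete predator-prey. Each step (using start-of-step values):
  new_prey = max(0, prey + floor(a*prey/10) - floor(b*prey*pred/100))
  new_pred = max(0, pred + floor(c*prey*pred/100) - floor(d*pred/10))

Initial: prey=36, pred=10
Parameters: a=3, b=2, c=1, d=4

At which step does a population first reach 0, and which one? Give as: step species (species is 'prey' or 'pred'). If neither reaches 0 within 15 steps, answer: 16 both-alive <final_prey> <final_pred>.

Step 1: prey: 36+10-7=39; pred: 10+3-4=9
Step 2: prey: 39+11-7=43; pred: 9+3-3=9
Step 3: prey: 43+12-7=48; pred: 9+3-3=9
Step 4: prey: 48+14-8=54; pred: 9+4-3=10
Step 5: prey: 54+16-10=60; pred: 10+5-4=11
Step 6: prey: 60+18-13=65; pred: 11+6-4=13
Step 7: prey: 65+19-16=68; pred: 13+8-5=16
Step 8: prey: 68+20-21=67; pred: 16+10-6=20
Step 9: prey: 67+20-26=61; pred: 20+13-8=25
Step 10: prey: 61+18-30=49; pred: 25+15-10=30
Step 11: prey: 49+14-29=34; pred: 30+14-12=32
Step 12: prey: 34+10-21=23; pred: 32+10-12=30
Step 13: prey: 23+6-13=16; pred: 30+6-12=24
Step 14: prey: 16+4-7=13; pred: 24+3-9=18
Step 15: prey: 13+3-4=12; pred: 18+2-7=13
No extinction within 15 steps

Answer: 16 both-alive 12 13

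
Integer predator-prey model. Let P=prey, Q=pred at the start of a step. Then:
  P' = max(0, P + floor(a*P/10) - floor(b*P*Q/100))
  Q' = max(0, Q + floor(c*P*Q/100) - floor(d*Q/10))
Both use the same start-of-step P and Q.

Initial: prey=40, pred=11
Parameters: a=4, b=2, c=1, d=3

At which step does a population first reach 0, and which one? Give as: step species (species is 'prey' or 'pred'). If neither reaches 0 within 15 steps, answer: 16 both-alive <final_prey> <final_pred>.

Step 1: prey: 40+16-8=48; pred: 11+4-3=12
Step 2: prey: 48+19-11=56; pred: 12+5-3=14
Step 3: prey: 56+22-15=63; pred: 14+7-4=17
Step 4: prey: 63+25-21=67; pred: 17+10-5=22
Step 5: prey: 67+26-29=64; pred: 22+14-6=30
Step 6: prey: 64+25-38=51; pred: 30+19-9=40
Step 7: prey: 51+20-40=31; pred: 40+20-12=48
Step 8: prey: 31+12-29=14; pred: 48+14-14=48
Step 9: prey: 14+5-13=6; pred: 48+6-14=40
Step 10: prey: 6+2-4=4; pred: 40+2-12=30
Step 11: prey: 4+1-2=3; pred: 30+1-9=22
Step 12: prey: 3+1-1=3; pred: 22+0-6=16
Step 13: prey: 3+1-0=4; pred: 16+0-4=12
Step 14: prey: 4+1-0=5; pred: 12+0-3=9
Step 15: prey: 5+2-0=7; pred: 9+0-2=7
No extinction within 15 steps

Answer: 16 both-alive 7 7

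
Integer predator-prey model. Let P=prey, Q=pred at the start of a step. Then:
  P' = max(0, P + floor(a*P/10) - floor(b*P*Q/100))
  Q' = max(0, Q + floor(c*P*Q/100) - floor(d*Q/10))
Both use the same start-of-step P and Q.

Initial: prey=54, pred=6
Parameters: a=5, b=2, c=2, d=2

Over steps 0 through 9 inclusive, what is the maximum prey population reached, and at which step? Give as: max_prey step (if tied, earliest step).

Step 1: prey: 54+27-6=75; pred: 6+6-1=11
Step 2: prey: 75+37-16=96; pred: 11+16-2=25
Step 3: prey: 96+48-48=96; pred: 25+48-5=68
Step 4: prey: 96+48-130=14; pred: 68+130-13=185
Step 5: prey: 14+7-51=0; pred: 185+51-37=199
Step 6: prey: 0+0-0=0; pred: 199+0-39=160
Step 7: prey: 0+0-0=0; pred: 160+0-32=128
Step 8: prey: 0+0-0=0; pred: 128+0-25=103
Step 9: prey: 0+0-0=0; pred: 103+0-20=83
Max prey = 96 at step 2

Answer: 96 2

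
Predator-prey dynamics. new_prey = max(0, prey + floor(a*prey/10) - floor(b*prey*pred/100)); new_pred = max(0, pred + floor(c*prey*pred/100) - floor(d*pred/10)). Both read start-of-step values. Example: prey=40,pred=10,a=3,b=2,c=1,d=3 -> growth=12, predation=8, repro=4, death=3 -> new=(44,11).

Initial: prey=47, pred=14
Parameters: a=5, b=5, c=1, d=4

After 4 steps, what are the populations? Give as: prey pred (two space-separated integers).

Answer: 20 10

Derivation:
Step 1: prey: 47+23-32=38; pred: 14+6-5=15
Step 2: prey: 38+19-28=29; pred: 15+5-6=14
Step 3: prey: 29+14-20=23; pred: 14+4-5=13
Step 4: prey: 23+11-14=20; pred: 13+2-5=10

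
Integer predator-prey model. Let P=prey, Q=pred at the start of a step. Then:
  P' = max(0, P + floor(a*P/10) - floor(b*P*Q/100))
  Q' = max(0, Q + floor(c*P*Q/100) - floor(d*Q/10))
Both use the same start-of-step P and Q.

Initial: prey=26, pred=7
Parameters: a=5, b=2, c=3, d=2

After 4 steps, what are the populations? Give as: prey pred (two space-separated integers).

Step 1: prey: 26+13-3=36; pred: 7+5-1=11
Step 2: prey: 36+18-7=47; pred: 11+11-2=20
Step 3: prey: 47+23-18=52; pred: 20+28-4=44
Step 4: prey: 52+26-45=33; pred: 44+68-8=104

Answer: 33 104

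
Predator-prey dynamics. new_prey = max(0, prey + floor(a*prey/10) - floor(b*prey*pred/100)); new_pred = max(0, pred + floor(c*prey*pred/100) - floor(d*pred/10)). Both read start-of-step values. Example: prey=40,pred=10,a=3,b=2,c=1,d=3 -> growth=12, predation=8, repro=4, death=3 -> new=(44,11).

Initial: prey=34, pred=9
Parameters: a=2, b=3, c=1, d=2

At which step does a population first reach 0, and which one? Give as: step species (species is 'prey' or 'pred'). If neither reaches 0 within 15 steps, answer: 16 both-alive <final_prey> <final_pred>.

Answer: 16 both-alive 9 4

Derivation:
Step 1: prey: 34+6-9=31; pred: 9+3-1=11
Step 2: prey: 31+6-10=27; pred: 11+3-2=12
Step 3: prey: 27+5-9=23; pred: 12+3-2=13
Step 4: prey: 23+4-8=19; pred: 13+2-2=13
Step 5: prey: 19+3-7=15; pred: 13+2-2=13
Step 6: prey: 15+3-5=13; pred: 13+1-2=12
Step 7: prey: 13+2-4=11; pred: 12+1-2=11
Step 8: prey: 11+2-3=10; pred: 11+1-2=10
Step 9: prey: 10+2-3=9; pred: 10+1-2=9
Step 10: prey: 9+1-2=8; pred: 9+0-1=8
Step 11: prey: 8+1-1=8; pred: 8+0-1=7
Step 12: prey: 8+1-1=8; pred: 7+0-1=6
Step 13: prey: 8+1-1=8; pred: 6+0-1=5
Step 14: prey: 8+1-1=8; pred: 5+0-1=4
Step 15: prey: 8+1-0=9; pred: 4+0-0=4
No extinction within 15 steps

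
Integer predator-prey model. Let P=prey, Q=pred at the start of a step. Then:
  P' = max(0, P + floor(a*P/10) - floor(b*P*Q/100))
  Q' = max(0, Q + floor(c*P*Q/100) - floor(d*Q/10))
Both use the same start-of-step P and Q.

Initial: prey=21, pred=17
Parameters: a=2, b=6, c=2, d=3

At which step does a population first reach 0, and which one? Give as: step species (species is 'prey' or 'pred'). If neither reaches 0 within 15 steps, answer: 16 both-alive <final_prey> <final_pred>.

Answer: 2 prey

Derivation:
Step 1: prey: 21+4-21=4; pred: 17+7-5=19
Step 2: prey: 4+0-4=0; pred: 19+1-5=15
First extinction: prey at step 2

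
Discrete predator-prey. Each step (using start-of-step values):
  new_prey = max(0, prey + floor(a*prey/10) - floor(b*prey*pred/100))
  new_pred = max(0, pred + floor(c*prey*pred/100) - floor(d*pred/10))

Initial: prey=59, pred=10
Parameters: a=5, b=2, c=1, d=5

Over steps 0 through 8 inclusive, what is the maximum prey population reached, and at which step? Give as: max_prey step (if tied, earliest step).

Answer: 144 4

Derivation:
Step 1: prey: 59+29-11=77; pred: 10+5-5=10
Step 2: prey: 77+38-15=100; pred: 10+7-5=12
Step 3: prey: 100+50-24=126; pred: 12+12-6=18
Step 4: prey: 126+63-45=144; pred: 18+22-9=31
Step 5: prey: 144+72-89=127; pred: 31+44-15=60
Step 6: prey: 127+63-152=38; pred: 60+76-30=106
Step 7: prey: 38+19-80=0; pred: 106+40-53=93
Step 8: prey: 0+0-0=0; pred: 93+0-46=47
Max prey = 144 at step 4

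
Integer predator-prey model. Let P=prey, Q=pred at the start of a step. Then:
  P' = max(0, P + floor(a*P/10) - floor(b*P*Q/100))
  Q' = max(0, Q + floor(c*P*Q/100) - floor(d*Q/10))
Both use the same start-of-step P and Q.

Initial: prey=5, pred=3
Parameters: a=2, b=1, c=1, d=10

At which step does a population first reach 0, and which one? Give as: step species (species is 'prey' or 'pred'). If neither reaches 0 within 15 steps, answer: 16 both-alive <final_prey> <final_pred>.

Answer: 1 pred

Derivation:
Step 1: prey: 5+1-0=6; pred: 3+0-3=0
First extinction: pred at step 1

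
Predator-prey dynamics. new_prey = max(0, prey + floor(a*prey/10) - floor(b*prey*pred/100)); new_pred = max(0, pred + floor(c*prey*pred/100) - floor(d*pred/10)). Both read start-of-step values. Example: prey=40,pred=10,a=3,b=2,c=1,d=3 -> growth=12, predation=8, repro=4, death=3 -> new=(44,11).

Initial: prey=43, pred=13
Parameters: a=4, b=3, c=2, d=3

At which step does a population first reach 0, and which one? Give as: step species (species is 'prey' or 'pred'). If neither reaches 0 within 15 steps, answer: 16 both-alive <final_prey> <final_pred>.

Step 1: prey: 43+17-16=44; pred: 13+11-3=21
Step 2: prey: 44+17-27=34; pred: 21+18-6=33
Step 3: prey: 34+13-33=14; pred: 33+22-9=46
Step 4: prey: 14+5-19=0; pred: 46+12-13=45
First extinction: prey at step 4

Answer: 4 prey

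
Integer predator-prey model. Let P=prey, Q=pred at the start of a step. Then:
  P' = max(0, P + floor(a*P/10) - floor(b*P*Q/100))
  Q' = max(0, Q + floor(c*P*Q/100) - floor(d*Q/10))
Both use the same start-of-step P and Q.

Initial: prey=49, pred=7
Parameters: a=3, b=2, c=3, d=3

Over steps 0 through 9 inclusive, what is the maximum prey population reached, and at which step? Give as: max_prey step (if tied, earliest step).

Answer: 57 1

Derivation:
Step 1: prey: 49+14-6=57; pred: 7+10-2=15
Step 2: prey: 57+17-17=57; pred: 15+25-4=36
Step 3: prey: 57+17-41=33; pred: 36+61-10=87
Step 4: prey: 33+9-57=0; pred: 87+86-26=147
Step 5: prey: 0+0-0=0; pred: 147+0-44=103
Step 6: prey: 0+0-0=0; pred: 103+0-30=73
Step 7: prey: 0+0-0=0; pred: 73+0-21=52
Step 8: prey: 0+0-0=0; pred: 52+0-15=37
Step 9: prey: 0+0-0=0; pred: 37+0-11=26
Max prey = 57 at step 1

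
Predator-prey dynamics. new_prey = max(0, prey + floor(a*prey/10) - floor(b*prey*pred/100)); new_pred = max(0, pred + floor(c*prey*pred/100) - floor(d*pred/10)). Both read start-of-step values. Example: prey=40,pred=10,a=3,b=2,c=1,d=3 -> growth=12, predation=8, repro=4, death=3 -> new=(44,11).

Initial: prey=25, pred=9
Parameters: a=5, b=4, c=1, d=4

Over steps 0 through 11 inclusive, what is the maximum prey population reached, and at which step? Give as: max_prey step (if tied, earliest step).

Step 1: prey: 25+12-9=28; pred: 9+2-3=8
Step 2: prey: 28+14-8=34; pred: 8+2-3=7
Step 3: prey: 34+17-9=42; pred: 7+2-2=7
Step 4: prey: 42+21-11=52; pred: 7+2-2=7
Step 5: prey: 52+26-14=64; pred: 7+3-2=8
Step 6: prey: 64+32-20=76; pred: 8+5-3=10
Step 7: prey: 76+38-30=84; pred: 10+7-4=13
Step 8: prey: 84+42-43=83; pred: 13+10-5=18
Step 9: prey: 83+41-59=65; pred: 18+14-7=25
Step 10: prey: 65+32-65=32; pred: 25+16-10=31
Step 11: prey: 32+16-39=9; pred: 31+9-12=28
Max prey = 84 at step 7

Answer: 84 7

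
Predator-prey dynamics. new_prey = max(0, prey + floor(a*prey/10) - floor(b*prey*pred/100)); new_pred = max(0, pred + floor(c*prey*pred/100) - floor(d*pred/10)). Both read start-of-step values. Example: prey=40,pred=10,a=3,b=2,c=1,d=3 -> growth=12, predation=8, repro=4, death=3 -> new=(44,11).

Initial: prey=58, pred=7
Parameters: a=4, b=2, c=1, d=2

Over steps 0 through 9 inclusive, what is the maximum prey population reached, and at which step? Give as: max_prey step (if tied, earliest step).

Answer: 97 3

Derivation:
Step 1: prey: 58+23-8=73; pred: 7+4-1=10
Step 2: prey: 73+29-14=88; pred: 10+7-2=15
Step 3: prey: 88+35-26=97; pred: 15+13-3=25
Step 4: prey: 97+38-48=87; pred: 25+24-5=44
Step 5: prey: 87+34-76=45; pred: 44+38-8=74
Step 6: prey: 45+18-66=0; pred: 74+33-14=93
Step 7: prey: 0+0-0=0; pred: 93+0-18=75
Step 8: prey: 0+0-0=0; pred: 75+0-15=60
Step 9: prey: 0+0-0=0; pred: 60+0-12=48
Max prey = 97 at step 3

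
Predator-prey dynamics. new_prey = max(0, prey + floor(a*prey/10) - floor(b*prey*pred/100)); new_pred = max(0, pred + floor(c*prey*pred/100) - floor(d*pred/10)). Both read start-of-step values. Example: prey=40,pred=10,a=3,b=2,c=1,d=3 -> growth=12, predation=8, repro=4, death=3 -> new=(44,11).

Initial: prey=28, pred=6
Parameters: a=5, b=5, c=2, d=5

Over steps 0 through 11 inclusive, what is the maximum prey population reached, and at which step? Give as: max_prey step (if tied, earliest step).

Step 1: prey: 28+14-8=34; pred: 6+3-3=6
Step 2: prey: 34+17-10=41; pred: 6+4-3=7
Step 3: prey: 41+20-14=47; pred: 7+5-3=9
Step 4: prey: 47+23-21=49; pred: 9+8-4=13
Step 5: prey: 49+24-31=42; pred: 13+12-6=19
Step 6: prey: 42+21-39=24; pred: 19+15-9=25
Step 7: prey: 24+12-30=6; pred: 25+12-12=25
Step 8: prey: 6+3-7=2; pred: 25+3-12=16
Step 9: prey: 2+1-1=2; pred: 16+0-8=8
Step 10: prey: 2+1-0=3; pred: 8+0-4=4
Step 11: prey: 3+1-0=4; pred: 4+0-2=2
Max prey = 49 at step 4

Answer: 49 4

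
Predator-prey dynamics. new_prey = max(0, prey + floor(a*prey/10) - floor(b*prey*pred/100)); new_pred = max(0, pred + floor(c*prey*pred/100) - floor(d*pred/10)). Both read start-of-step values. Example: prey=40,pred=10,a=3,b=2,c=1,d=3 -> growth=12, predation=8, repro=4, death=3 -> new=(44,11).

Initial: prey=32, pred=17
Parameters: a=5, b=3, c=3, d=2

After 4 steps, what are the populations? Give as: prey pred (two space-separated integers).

Step 1: prey: 32+16-16=32; pred: 17+16-3=30
Step 2: prey: 32+16-28=20; pred: 30+28-6=52
Step 3: prey: 20+10-31=0; pred: 52+31-10=73
Step 4: prey: 0+0-0=0; pred: 73+0-14=59

Answer: 0 59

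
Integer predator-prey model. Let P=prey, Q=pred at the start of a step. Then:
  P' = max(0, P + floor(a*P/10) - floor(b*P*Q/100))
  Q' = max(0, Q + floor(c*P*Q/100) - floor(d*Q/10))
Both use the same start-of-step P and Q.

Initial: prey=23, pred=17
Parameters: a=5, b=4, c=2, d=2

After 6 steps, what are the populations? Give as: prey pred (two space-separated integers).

Step 1: prey: 23+11-15=19; pred: 17+7-3=21
Step 2: prey: 19+9-15=13; pred: 21+7-4=24
Step 3: prey: 13+6-12=7; pred: 24+6-4=26
Step 4: prey: 7+3-7=3; pred: 26+3-5=24
Step 5: prey: 3+1-2=2; pred: 24+1-4=21
Step 6: prey: 2+1-1=2; pred: 21+0-4=17

Answer: 2 17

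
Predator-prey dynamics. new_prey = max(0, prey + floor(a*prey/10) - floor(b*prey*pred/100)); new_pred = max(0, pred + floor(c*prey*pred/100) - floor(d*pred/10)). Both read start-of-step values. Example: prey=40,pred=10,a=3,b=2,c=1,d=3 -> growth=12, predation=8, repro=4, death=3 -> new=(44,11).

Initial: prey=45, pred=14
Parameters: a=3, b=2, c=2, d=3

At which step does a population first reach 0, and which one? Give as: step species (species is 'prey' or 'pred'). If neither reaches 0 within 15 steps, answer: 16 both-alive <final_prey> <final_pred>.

Step 1: prey: 45+13-12=46; pred: 14+12-4=22
Step 2: prey: 46+13-20=39; pred: 22+20-6=36
Step 3: prey: 39+11-28=22; pred: 36+28-10=54
Step 4: prey: 22+6-23=5; pred: 54+23-16=61
Step 5: prey: 5+1-6=0; pred: 61+6-18=49
First extinction: prey at step 5

Answer: 5 prey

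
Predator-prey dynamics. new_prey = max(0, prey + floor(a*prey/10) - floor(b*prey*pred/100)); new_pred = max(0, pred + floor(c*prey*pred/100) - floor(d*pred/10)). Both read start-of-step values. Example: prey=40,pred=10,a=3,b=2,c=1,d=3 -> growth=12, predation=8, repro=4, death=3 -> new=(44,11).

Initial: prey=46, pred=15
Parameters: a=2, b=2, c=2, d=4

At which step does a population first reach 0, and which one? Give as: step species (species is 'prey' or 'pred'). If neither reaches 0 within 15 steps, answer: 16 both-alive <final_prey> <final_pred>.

Step 1: prey: 46+9-13=42; pred: 15+13-6=22
Step 2: prey: 42+8-18=32; pred: 22+18-8=32
Step 3: prey: 32+6-20=18; pred: 32+20-12=40
Step 4: prey: 18+3-14=7; pred: 40+14-16=38
Step 5: prey: 7+1-5=3; pred: 38+5-15=28
Step 6: prey: 3+0-1=2; pred: 28+1-11=18
Step 7: prey: 2+0-0=2; pred: 18+0-7=11
Step 8: prey: 2+0-0=2; pred: 11+0-4=7
Step 9: prey: 2+0-0=2; pred: 7+0-2=5
Step 10: prey: 2+0-0=2; pred: 5+0-2=3
Step 11: prey: 2+0-0=2; pred: 3+0-1=2
Step 12: prey: 2+0-0=2; pred: 2+0-0=2
Steps 13-15: state stable at prey=2, pred=2 (no change)
No extinction within 15 steps

Answer: 16 both-alive 2 2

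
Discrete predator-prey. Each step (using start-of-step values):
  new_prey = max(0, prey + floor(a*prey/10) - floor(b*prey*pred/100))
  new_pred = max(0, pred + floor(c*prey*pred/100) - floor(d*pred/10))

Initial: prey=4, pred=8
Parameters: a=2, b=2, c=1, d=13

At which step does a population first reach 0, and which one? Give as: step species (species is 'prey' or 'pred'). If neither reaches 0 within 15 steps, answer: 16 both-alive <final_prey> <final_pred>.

Answer: 1 pred

Derivation:
Step 1: prey: 4+0-0=4; pred: 8+0-10=0
First extinction: pred at step 1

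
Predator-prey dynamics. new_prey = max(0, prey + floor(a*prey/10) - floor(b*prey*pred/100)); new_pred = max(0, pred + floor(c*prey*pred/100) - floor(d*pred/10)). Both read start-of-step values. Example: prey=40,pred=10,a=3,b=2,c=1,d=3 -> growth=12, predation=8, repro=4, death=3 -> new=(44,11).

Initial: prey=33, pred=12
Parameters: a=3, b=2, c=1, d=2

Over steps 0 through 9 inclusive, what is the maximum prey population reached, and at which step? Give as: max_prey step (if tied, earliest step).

Step 1: prey: 33+9-7=35; pred: 12+3-2=13
Step 2: prey: 35+10-9=36; pred: 13+4-2=15
Step 3: prey: 36+10-10=36; pred: 15+5-3=17
Step 4: prey: 36+10-12=34; pred: 17+6-3=20
Step 5: prey: 34+10-13=31; pred: 20+6-4=22
Step 6: prey: 31+9-13=27; pred: 22+6-4=24
Step 7: prey: 27+8-12=23; pred: 24+6-4=26
Step 8: prey: 23+6-11=18; pred: 26+5-5=26
Step 9: prey: 18+5-9=14; pred: 26+4-5=25
Max prey = 36 at step 2

Answer: 36 2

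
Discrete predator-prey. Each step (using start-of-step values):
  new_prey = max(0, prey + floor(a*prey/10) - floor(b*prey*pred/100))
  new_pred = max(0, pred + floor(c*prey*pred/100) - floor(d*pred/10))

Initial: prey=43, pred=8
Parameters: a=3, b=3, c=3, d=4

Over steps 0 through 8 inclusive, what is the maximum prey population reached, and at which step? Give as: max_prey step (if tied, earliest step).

Step 1: prey: 43+12-10=45; pred: 8+10-3=15
Step 2: prey: 45+13-20=38; pred: 15+20-6=29
Step 3: prey: 38+11-33=16; pred: 29+33-11=51
Step 4: prey: 16+4-24=0; pred: 51+24-20=55
Step 5: prey: 0+0-0=0; pred: 55+0-22=33
Step 6: prey: 0+0-0=0; pred: 33+0-13=20
Step 7: prey: 0+0-0=0; pred: 20+0-8=12
Step 8: prey: 0+0-0=0; pred: 12+0-4=8
Max prey = 45 at step 1

Answer: 45 1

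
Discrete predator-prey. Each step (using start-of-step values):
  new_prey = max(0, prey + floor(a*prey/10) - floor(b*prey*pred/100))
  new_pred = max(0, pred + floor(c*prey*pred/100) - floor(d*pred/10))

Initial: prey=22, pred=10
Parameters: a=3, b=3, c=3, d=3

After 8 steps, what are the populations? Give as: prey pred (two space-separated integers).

Step 1: prey: 22+6-6=22; pred: 10+6-3=13
Step 2: prey: 22+6-8=20; pred: 13+8-3=18
Step 3: prey: 20+6-10=16; pred: 18+10-5=23
Step 4: prey: 16+4-11=9; pred: 23+11-6=28
Step 5: prey: 9+2-7=4; pred: 28+7-8=27
Step 6: prey: 4+1-3=2; pred: 27+3-8=22
Step 7: prey: 2+0-1=1; pred: 22+1-6=17
Step 8: prey: 1+0-0=1; pred: 17+0-5=12

Answer: 1 12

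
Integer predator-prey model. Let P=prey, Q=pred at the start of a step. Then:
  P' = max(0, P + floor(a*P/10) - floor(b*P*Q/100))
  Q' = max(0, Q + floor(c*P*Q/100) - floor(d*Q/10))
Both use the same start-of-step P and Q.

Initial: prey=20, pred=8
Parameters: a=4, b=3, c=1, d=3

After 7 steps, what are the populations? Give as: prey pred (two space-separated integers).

Step 1: prey: 20+8-4=24; pred: 8+1-2=7
Step 2: prey: 24+9-5=28; pred: 7+1-2=6
Step 3: prey: 28+11-5=34; pred: 6+1-1=6
Step 4: prey: 34+13-6=41; pred: 6+2-1=7
Step 5: prey: 41+16-8=49; pred: 7+2-2=7
Step 6: prey: 49+19-10=58; pred: 7+3-2=8
Step 7: prey: 58+23-13=68; pred: 8+4-2=10

Answer: 68 10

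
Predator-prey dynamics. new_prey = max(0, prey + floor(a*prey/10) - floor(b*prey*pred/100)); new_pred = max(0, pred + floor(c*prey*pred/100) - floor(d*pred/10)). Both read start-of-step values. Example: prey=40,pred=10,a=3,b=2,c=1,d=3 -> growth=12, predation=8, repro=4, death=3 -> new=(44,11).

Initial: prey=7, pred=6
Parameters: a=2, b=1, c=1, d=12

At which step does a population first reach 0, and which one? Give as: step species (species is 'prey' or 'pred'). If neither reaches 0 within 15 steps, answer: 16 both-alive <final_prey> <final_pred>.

Step 1: prey: 7+1-0=8; pred: 6+0-7=0
First extinction: pred at step 1

Answer: 1 pred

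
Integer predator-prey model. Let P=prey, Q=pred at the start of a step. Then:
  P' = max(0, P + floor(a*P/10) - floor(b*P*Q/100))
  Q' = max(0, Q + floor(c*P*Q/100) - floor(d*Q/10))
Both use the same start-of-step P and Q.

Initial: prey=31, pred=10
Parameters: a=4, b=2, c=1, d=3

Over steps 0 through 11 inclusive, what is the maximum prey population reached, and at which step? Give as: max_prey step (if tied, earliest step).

Answer: 75 6

Derivation:
Step 1: prey: 31+12-6=37; pred: 10+3-3=10
Step 2: prey: 37+14-7=44; pred: 10+3-3=10
Step 3: prey: 44+17-8=53; pred: 10+4-3=11
Step 4: prey: 53+21-11=63; pred: 11+5-3=13
Step 5: prey: 63+25-16=72; pred: 13+8-3=18
Step 6: prey: 72+28-25=75; pred: 18+12-5=25
Step 7: prey: 75+30-37=68; pred: 25+18-7=36
Step 8: prey: 68+27-48=47; pred: 36+24-10=50
Step 9: prey: 47+18-47=18; pred: 50+23-15=58
Step 10: prey: 18+7-20=5; pred: 58+10-17=51
Step 11: prey: 5+2-5=2; pred: 51+2-15=38
Max prey = 75 at step 6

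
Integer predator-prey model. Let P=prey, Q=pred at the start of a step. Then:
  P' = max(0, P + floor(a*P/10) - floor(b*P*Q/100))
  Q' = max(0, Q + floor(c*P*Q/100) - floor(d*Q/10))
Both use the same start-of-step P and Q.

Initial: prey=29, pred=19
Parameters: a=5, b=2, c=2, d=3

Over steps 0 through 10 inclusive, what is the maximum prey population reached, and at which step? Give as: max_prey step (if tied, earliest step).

Step 1: prey: 29+14-11=32; pred: 19+11-5=25
Step 2: prey: 32+16-16=32; pred: 25+16-7=34
Step 3: prey: 32+16-21=27; pred: 34+21-10=45
Step 4: prey: 27+13-24=16; pred: 45+24-13=56
Step 5: prey: 16+8-17=7; pred: 56+17-16=57
Step 6: prey: 7+3-7=3; pred: 57+7-17=47
Step 7: prey: 3+1-2=2; pred: 47+2-14=35
Step 8: prey: 2+1-1=2; pred: 35+1-10=26
Step 9: prey: 2+1-1=2; pred: 26+1-7=20
Step 10: prey: 2+1-0=3; pred: 20+0-6=14
Max prey = 32 at step 1

Answer: 32 1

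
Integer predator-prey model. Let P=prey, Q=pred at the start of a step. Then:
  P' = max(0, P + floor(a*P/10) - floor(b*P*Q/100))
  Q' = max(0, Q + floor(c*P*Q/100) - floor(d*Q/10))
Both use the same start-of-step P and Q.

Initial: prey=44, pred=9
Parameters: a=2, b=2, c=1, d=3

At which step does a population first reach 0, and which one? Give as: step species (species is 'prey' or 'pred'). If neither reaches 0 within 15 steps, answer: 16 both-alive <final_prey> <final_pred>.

Answer: 16 both-alive 16 8

Derivation:
Step 1: prey: 44+8-7=45; pred: 9+3-2=10
Step 2: prey: 45+9-9=45; pred: 10+4-3=11
Step 3: prey: 45+9-9=45; pred: 11+4-3=12
Step 4: prey: 45+9-10=44; pred: 12+5-3=14
Step 5: prey: 44+8-12=40; pred: 14+6-4=16
Step 6: prey: 40+8-12=36; pred: 16+6-4=18
Step 7: prey: 36+7-12=31; pred: 18+6-5=19
Step 8: prey: 31+6-11=26; pred: 19+5-5=19
Step 9: prey: 26+5-9=22; pred: 19+4-5=18
Step 10: prey: 22+4-7=19; pred: 18+3-5=16
Step 11: prey: 19+3-6=16; pred: 16+3-4=15
Step 12: prey: 16+3-4=15; pred: 15+2-4=13
Step 13: prey: 15+3-3=15; pred: 13+1-3=11
Step 14: prey: 15+3-3=15; pred: 11+1-3=9
Step 15: prey: 15+3-2=16; pred: 9+1-2=8
No extinction within 15 steps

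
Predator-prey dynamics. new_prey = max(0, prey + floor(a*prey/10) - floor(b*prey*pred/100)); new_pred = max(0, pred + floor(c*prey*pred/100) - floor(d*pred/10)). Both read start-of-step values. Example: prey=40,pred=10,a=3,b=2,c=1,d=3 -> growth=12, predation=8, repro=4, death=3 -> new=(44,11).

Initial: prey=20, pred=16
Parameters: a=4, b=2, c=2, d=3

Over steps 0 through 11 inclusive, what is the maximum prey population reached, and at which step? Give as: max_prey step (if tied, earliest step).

Step 1: prey: 20+8-6=22; pred: 16+6-4=18
Step 2: prey: 22+8-7=23; pred: 18+7-5=20
Step 3: prey: 23+9-9=23; pred: 20+9-6=23
Step 4: prey: 23+9-10=22; pred: 23+10-6=27
Step 5: prey: 22+8-11=19; pred: 27+11-8=30
Step 6: prey: 19+7-11=15; pred: 30+11-9=32
Step 7: prey: 15+6-9=12; pred: 32+9-9=32
Step 8: prey: 12+4-7=9; pred: 32+7-9=30
Step 9: prey: 9+3-5=7; pred: 30+5-9=26
Step 10: prey: 7+2-3=6; pred: 26+3-7=22
Step 11: prey: 6+2-2=6; pred: 22+2-6=18
Max prey = 23 at step 2

Answer: 23 2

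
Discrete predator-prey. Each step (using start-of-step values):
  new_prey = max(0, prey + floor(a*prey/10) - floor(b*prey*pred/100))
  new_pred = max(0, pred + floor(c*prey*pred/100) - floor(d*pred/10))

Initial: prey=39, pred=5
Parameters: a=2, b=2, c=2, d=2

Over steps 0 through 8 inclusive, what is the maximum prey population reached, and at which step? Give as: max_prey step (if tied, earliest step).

Answer: 45 2

Derivation:
Step 1: prey: 39+7-3=43; pred: 5+3-1=7
Step 2: prey: 43+8-6=45; pred: 7+6-1=12
Step 3: prey: 45+9-10=44; pred: 12+10-2=20
Step 4: prey: 44+8-17=35; pred: 20+17-4=33
Step 5: prey: 35+7-23=19; pred: 33+23-6=50
Step 6: prey: 19+3-19=3; pred: 50+19-10=59
Step 7: prey: 3+0-3=0; pred: 59+3-11=51
Step 8: prey: 0+0-0=0; pred: 51+0-10=41
Max prey = 45 at step 2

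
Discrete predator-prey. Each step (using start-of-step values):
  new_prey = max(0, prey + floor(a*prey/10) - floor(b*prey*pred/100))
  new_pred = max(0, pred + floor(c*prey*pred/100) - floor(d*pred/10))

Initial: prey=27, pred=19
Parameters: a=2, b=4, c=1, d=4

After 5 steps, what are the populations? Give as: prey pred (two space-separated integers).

Answer: 3 3

Derivation:
Step 1: prey: 27+5-20=12; pred: 19+5-7=17
Step 2: prey: 12+2-8=6; pred: 17+2-6=13
Step 3: prey: 6+1-3=4; pred: 13+0-5=8
Step 4: prey: 4+0-1=3; pred: 8+0-3=5
Step 5: prey: 3+0-0=3; pred: 5+0-2=3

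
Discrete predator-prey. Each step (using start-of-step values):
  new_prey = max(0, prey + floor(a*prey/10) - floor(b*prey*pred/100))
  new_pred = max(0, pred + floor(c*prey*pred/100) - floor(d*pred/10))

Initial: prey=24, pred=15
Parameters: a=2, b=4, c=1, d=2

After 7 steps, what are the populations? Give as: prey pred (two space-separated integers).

Answer: 2 7

Derivation:
Step 1: prey: 24+4-14=14; pred: 15+3-3=15
Step 2: prey: 14+2-8=8; pred: 15+2-3=14
Step 3: prey: 8+1-4=5; pred: 14+1-2=13
Step 4: prey: 5+1-2=4; pred: 13+0-2=11
Step 5: prey: 4+0-1=3; pred: 11+0-2=9
Step 6: prey: 3+0-1=2; pred: 9+0-1=8
Step 7: prey: 2+0-0=2; pred: 8+0-1=7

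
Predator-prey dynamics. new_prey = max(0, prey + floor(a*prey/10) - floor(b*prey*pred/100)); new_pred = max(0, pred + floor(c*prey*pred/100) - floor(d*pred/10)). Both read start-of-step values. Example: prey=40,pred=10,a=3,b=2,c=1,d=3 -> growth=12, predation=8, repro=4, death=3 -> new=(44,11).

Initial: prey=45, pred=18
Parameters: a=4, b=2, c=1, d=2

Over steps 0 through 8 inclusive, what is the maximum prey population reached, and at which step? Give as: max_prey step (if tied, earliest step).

Answer: 47 1

Derivation:
Step 1: prey: 45+18-16=47; pred: 18+8-3=23
Step 2: prey: 47+18-21=44; pred: 23+10-4=29
Step 3: prey: 44+17-25=36; pred: 29+12-5=36
Step 4: prey: 36+14-25=25; pred: 36+12-7=41
Step 5: prey: 25+10-20=15; pred: 41+10-8=43
Step 6: prey: 15+6-12=9; pred: 43+6-8=41
Step 7: prey: 9+3-7=5; pred: 41+3-8=36
Step 8: prey: 5+2-3=4; pred: 36+1-7=30
Max prey = 47 at step 1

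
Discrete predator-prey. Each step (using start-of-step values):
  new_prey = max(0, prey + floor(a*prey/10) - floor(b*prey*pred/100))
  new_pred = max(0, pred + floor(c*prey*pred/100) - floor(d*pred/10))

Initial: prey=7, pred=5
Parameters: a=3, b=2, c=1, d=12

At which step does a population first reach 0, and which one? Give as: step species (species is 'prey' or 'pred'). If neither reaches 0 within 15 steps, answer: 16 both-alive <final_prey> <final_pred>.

Answer: 1 pred

Derivation:
Step 1: prey: 7+2-0=9; pred: 5+0-6=0
First extinction: pred at step 1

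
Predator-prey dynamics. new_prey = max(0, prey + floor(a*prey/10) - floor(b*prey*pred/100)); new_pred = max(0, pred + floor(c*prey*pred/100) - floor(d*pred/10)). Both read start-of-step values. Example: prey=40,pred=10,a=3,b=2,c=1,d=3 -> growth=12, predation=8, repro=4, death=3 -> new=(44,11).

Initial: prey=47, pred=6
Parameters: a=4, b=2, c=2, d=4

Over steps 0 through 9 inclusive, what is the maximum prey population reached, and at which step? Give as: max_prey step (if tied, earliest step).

Answer: 80 3

Derivation:
Step 1: prey: 47+18-5=60; pred: 6+5-2=9
Step 2: prey: 60+24-10=74; pred: 9+10-3=16
Step 3: prey: 74+29-23=80; pred: 16+23-6=33
Step 4: prey: 80+32-52=60; pred: 33+52-13=72
Step 5: prey: 60+24-86=0; pred: 72+86-28=130
Step 6: prey: 0+0-0=0; pred: 130+0-52=78
Step 7: prey: 0+0-0=0; pred: 78+0-31=47
Step 8: prey: 0+0-0=0; pred: 47+0-18=29
Step 9: prey: 0+0-0=0; pred: 29+0-11=18
Max prey = 80 at step 3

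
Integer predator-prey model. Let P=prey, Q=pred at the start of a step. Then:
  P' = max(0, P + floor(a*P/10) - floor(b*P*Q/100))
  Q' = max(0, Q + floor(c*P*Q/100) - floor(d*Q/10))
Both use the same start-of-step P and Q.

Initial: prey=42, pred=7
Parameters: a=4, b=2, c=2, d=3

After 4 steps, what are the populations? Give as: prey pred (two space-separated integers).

Answer: 51 68

Derivation:
Step 1: prey: 42+16-5=53; pred: 7+5-2=10
Step 2: prey: 53+21-10=64; pred: 10+10-3=17
Step 3: prey: 64+25-21=68; pred: 17+21-5=33
Step 4: prey: 68+27-44=51; pred: 33+44-9=68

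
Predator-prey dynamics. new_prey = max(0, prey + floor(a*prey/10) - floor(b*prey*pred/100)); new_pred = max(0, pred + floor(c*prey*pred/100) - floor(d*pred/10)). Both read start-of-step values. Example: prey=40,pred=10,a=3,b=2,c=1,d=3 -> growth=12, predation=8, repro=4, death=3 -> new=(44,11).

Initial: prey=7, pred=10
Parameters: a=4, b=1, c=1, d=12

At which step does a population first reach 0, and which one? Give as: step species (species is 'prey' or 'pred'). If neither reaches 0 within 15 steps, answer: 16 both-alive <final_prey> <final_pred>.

Step 1: prey: 7+2-0=9; pred: 10+0-12=0
First extinction: pred at step 1

Answer: 1 pred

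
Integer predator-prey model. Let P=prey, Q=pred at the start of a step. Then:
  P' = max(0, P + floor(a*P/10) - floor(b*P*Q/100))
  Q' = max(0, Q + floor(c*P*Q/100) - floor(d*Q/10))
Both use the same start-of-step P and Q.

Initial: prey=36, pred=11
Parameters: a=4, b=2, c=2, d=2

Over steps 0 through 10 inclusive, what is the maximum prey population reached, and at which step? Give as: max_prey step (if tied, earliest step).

Step 1: prey: 36+14-7=43; pred: 11+7-2=16
Step 2: prey: 43+17-13=47; pred: 16+13-3=26
Step 3: prey: 47+18-24=41; pred: 26+24-5=45
Step 4: prey: 41+16-36=21; pred: 45+36-9=72
Step 5: prey: 21+8-30=0; pred: 72+30-14=88
Step 6: prey: 0+0-0=0; pred: 88+0-17=71
Step 7: prey: 0+0-0=0; pred: 71+0-14=57
Step 8: prey: 0+0-0=0; pred: 57+0-11=46
Step 9: prey: 0+0-0=0; pred: 46+0-9=37
Step 10: prey: 0+0-0=0; pred: 37+0-7=30
Max prey = 47 at step 2

Answer: 47 2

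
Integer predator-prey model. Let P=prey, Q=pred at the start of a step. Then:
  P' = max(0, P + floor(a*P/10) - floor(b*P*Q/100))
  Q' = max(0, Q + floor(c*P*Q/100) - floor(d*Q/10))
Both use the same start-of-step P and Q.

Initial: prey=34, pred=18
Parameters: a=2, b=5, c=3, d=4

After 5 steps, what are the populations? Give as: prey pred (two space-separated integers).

Answer: 0 6

Derivation:
Step 1: prey: 34+6-30=10; pred: 18+18-7=29
Step 2: prey: 10+2-14=0; pred: 29+8-11=26
Step 3: prey: 0+0-0=0; pred: 26+0-10=16
Step 4: prey: 0+0-0=0; pred: 16+0-6=10
Step 5: prey: 0+0-0=0; pred: 10+0-4=6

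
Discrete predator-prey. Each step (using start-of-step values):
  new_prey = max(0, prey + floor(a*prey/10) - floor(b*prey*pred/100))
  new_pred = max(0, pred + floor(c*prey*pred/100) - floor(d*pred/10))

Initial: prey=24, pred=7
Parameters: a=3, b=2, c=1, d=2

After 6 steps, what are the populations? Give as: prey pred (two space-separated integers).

Step 1: prey: 24+7-3=28; pred: 7+1-1=7
Step 2: prey: 28+8-3=33; pred: 7+1-1=7
Step 3: prey: 33+9-4=38; pred: 7+2-1=8
Step 4: prey: 38+11-6=43; pred: 8+3-1=10
Step 5: prey: 43+12-8=47; pred: 10+4-2=12
Step 6: prey: 47+14-11=50; pred: 12+5-2=15

Answer: 50 15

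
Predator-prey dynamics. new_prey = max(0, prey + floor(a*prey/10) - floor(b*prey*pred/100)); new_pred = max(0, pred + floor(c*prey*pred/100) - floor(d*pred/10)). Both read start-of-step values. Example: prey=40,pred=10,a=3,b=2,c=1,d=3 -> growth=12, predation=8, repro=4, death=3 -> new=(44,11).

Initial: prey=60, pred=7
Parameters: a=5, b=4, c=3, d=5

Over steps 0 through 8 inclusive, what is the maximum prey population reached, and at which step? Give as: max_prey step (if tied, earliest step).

Step 1: prey: 60+30-16=74; pred: 7+12-3=16
Step 2: prey: 74+37-47=64; pred: 16+35-8=43
Step 3: prey: 64+32-110=0; pred: 43+82-21=104
Step 4: prey: 0+0-0=0; pred: 104+0-52=52
Step 5: prey: 0+0-0=0; pred: 52+0-26=26
Step 6: prey: 0+0-0=0; pred: 26+0-13=13
Step 7: prey: 0+0-0=0; pred: 13+0-6=7
Step 8: prey: 0+0-0=0; pred: 7+0-3=4
Max prey = 74 at step 1

Answer: 74 1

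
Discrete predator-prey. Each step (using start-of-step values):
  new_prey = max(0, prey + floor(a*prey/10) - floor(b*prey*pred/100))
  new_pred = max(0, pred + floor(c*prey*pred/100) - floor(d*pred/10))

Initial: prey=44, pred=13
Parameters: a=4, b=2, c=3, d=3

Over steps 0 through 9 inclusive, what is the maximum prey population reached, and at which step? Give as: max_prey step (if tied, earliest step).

Step 1: prey: 44+17-11=50; pred: 13+17-3=27
Step 2: prey: 50+20-27=43; pred: 27+40-8=59
Step 3: prey: 43+17-50=10; pred: 59+76-17=118
Step 4: prey: 10+4-23=0; pred: 118+35-35=118
Step 5: prey: 0+0-0=0; pred: 118+0-35=83
Step 6: prey: 0+0-0=0; pred: 83+0-24=59
Step 7: prey: 0+0-0=0; pred: 59+0-17=42
Step 8: prey: 0+0-0=0; pred: 42+0-12=30
Step 9: prey: 0+0-0=0; pred: 30+0-9=21
Max prey = 50 at step 1

Answer: 50 1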